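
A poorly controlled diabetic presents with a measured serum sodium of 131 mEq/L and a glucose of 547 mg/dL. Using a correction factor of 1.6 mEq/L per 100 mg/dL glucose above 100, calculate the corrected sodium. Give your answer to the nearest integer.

138 mEq/L

Corrected Na = measured Na + 1.6 · (glucose − 100)/100
= 131 + 1.6 · (547 − 100)/100
= 131 + 7.2
= 138.2 mEq/L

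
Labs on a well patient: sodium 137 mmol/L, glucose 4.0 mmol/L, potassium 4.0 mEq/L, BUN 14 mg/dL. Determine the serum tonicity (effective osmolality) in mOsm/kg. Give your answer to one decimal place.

278.0 mOsm/kg

Effective osmolality excludes urea (freely permeant across cell membranes):
2·Na + glucose
= 2·137 + 4
= 274 + 4
= 278 mOsm/kg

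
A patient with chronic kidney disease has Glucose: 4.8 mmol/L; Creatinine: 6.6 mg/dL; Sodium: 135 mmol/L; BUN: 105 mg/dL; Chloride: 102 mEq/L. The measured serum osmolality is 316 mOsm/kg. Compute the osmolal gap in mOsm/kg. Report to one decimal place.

Calculated osmolality = 2·Na + glucose + BUN/2.8
= 2·135 + 4.8 + 105/2.8
= 270 + 4.80 + 37.50
= 312.3 mOsm/kg ≈ 312.3 mOsm/kg
Osmolar gap = measured − calculated = 316 − 312.3 = 3.7 mOsm/kg

3.7 mOsm/kg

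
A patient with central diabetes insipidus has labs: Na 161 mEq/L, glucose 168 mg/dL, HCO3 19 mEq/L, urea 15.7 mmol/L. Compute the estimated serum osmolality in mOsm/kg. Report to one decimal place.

Calculated osmolality = 2·Na + glucose/18 + urea
= 2·161 + 168/18 + 15.7
= 322 + 9.33 + 15.70
= 347.03 mOsm/kg

347.0 mOsm/kg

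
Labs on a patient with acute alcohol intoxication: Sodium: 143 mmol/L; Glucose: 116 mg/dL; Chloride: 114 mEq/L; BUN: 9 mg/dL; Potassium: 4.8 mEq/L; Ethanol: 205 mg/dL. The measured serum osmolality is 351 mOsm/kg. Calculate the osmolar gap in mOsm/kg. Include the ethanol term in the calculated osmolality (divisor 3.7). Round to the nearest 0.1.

Calculated osmolality = 2·Na + glucose/18 + BUN/2.8 + ethanol/3.7
= 2·143 + 116/18 + 9/2.8 + 205/3.7
= 286 + 6.44 + 3.21 + 55.41
= 351.06 mOsm/kg ≈ 351.1 mOsm/kg
Osmolar gap = measured − calculated = 351 − 351.1 = -0.1 mOsm/kg

-0.1 mOsm/kg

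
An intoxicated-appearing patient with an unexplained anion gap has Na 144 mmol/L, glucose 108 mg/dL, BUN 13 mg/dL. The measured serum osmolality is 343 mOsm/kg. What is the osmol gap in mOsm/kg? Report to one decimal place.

Calculated osmolality = 2·Na + glucose/18 + BUN/2.8
= 2·144 + 108/18 + 13/2.8
= 288 + 6 + 4.64
= 298.64 mOsm/kg ≈ 298.6 mOsm/kg
Osmolar gap = measured − calculated = 343 − 298.6 = 44.4 mOsm/kg

44.4 mOsm/kg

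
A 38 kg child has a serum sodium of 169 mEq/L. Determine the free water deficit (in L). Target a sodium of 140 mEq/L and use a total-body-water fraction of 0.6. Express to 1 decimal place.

TBW = 0.6 · 38 = 22.8 L
Free water deficit = TBW · (Na/140 − 1)
= 22.8 · (169/140 − 1)
= 22.8 · 0.2071
= 4.72 L

4.7 L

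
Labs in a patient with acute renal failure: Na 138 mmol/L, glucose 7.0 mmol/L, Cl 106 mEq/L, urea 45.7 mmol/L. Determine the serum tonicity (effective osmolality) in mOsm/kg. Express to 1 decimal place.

Effective osmolality excludes urea (freely permeant across cell membranes):
2·Na + glucose
= 2·138 + 7
= 276 + 7
= 283 mOsm/kg

283.0 mOsm/kg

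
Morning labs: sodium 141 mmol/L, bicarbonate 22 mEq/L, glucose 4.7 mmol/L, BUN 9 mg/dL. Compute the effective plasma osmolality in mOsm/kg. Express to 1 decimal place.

Effective osmolality excludes urea (freely permeant across cell membranes):
2·Na + glucose
= 2·141 + 4.7
= 282 + 4.7
= 286.7 mOsm/kg

286.7 mOsm/kg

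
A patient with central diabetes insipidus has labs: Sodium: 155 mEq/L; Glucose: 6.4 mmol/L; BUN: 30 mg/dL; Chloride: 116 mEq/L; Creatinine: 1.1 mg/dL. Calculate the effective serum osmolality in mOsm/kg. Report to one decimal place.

Effective osmolality excludes urea (freely permeant across cell membranes):
2·Na + glucose
= 2·155 + 6.4
= 310 + 6.4
= 316.4 mOsm/kg

316.4 mOsm/kg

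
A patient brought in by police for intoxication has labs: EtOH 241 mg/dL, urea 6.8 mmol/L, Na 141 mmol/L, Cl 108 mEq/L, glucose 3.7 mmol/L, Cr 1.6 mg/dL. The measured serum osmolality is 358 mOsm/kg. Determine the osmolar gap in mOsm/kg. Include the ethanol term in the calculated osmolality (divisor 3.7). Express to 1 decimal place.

Calculated osmolality = 2·Na + glucose + urea + ethanol/3.7
= 2·141 + 3.7 + 6.8 + 241/3.7
= 282 + 3.70 + 6.80 + 65.14
= 357.64 mOsm/kg ≈ 357.6 mOsm/kg
Osmolar gap = measured − calculated = 358 − 357.6 = 0.4 mOsm/kg

0.4 mOsm/kg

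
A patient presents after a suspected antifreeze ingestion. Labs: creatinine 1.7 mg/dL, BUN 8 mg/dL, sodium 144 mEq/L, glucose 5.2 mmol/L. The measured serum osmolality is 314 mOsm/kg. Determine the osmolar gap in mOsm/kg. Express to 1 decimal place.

17.9 mOsm/kg

Calculated osmolality = 2·Na + glucose + BUN/2.8
= 2·144 + 5.2 + 8/2.8
= 288 + 5.20 + 2.86
= 296.06 mOsm/kg ≈ 296.1 mOsm/kg
Osmolar gap = measured − calculated = 314 − 296.1 = 17.9 mOsm/kg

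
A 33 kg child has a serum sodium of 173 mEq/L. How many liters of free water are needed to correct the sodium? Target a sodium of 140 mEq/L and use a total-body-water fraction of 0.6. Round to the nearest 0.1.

TBW = 0.6 · 33 = 19.8 L
Free water deficit = TBW · (Na/140 − 1)
= 19.8 · (173/140 − 1)
= 19.8 · 0.2357
= 4.67 L

4.7 L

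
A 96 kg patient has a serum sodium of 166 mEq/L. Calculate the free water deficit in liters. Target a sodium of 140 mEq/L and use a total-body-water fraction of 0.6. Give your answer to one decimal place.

10.7 L

TBW = 0.6 · 96 = 57.6 L
Free water deficit = TBW · (Na/140 − 1)
= 57.6 · (166/140 − 1)
= 57.6 · 0.1857
= 10.7 L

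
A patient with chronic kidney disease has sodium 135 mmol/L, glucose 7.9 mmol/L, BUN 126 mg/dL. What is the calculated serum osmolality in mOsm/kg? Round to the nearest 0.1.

322.9 mOsm/kg

Calculated osmolality = 2·Na + glucose + BUN/2.8
= 2·135 + 7.9 + 126/2.8
= 270 + 7.90 + 45
= 322.9 mOsm/kg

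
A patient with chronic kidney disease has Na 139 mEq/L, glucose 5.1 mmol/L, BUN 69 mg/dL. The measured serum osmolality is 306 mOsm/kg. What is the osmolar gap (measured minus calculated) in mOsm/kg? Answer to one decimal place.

Calculated osmolality = 2·Na + glucose + BUN/2.8
= 2·139 + 5.1 + 69/2.8
= 278 + 5.10 + 24.64
= 307.74 mOsm/kg ≈ 307.7 mOsm/kg
Osmolar gap = measured − calculated = 306 − 307.7 = -1.7 mOsm/kg

-1.7 mOsm/kg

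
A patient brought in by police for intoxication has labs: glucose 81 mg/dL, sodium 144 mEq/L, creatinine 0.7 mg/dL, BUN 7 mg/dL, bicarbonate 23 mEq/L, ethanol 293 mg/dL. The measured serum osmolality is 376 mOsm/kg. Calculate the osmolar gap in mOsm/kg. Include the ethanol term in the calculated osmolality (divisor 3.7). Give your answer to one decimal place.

Calculated osmolality = 2·Na + glucose/18 + BUN/2.8 + ethanol/3.7
= 2·144 + 81/18 + 7/2.8 + 293/3.7
= 288 + 4.50 + 2.50 + 79.19
= 374.19 mOsm/kg ≈ 374.2 mOsm/kg
Osmolar gap = measured − calculated = 376 − 374.2 = 1.8 mOsm/kg

1.8 mOsm/kg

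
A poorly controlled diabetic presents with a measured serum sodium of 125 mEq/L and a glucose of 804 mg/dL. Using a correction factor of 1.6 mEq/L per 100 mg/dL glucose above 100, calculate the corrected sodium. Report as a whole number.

Corrected Na = measured Na + 1.6 · (glucose − 100)/100
= 125 + 1.6 · (804 − 100)/100
= 125 + 11.3
= 136.3 mEq/L

136 mEq/L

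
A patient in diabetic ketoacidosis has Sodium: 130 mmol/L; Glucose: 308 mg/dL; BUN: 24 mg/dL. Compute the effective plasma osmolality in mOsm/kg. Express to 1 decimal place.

Effective osmolality excludes urea (freely permeant across cell membranes):
2·Na + glucose/18
= 2·130 + 308/18
= 260 + 17.11
= 277.11 mOsm/kg

277.1 mOsm/kg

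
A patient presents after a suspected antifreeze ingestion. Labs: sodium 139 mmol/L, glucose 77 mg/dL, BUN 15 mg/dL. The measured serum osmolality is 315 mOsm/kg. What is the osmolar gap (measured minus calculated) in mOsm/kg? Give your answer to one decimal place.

Calculated osmolality = 2·Na + glucose/18 + BUN/2.8
= 2·139 + 77/18 + 15/2.8
= 278 + 4.28 + 5.36
= 287.64 mOsm/kg ≈ 287.6 mOsm/kg
Osmolar gap = measured − calculated = 315 − 287.6 = 27.4 mOsm/kg

27.4 mOsm/kg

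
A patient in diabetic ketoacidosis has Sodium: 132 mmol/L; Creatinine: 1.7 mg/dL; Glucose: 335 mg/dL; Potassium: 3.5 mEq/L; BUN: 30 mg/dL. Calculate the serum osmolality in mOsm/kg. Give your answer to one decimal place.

293.3 mOsm/kg

Calculated osmolality = 2·Na + glucose/18 + BUN/2.8
= 2·132 + 335/18 + 30/2.8
= 264 + 18.61 + 10.71
= 293.32 mOsm/kg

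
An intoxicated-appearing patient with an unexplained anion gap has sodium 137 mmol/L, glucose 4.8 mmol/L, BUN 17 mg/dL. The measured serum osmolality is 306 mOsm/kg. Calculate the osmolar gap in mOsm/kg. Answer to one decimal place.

Calculated osmolality = 2·Na + glucose + BUN/2.8
= 2·137 + 4.8 + 17/2.8
= 274 + 4.80 + 6.07
= 284.87 mOsm/kg ≈ 284.9 mOsm/kg
Osmolar gap = measured − calculated = 306 − 284.9 = 21.1 mOsm/kg

21.1 mOsm/kg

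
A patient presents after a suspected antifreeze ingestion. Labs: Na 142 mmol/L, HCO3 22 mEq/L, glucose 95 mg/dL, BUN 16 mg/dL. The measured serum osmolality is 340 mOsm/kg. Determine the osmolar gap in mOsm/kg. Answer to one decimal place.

45.0 mOsm/kg

Calculated osmolality = 2·Na + glucose/18 + BUN/2.8
= 2·142 + 95/18 + 16/2.8
= 284 + 5.28 + 5.71
= 294.99 mOsm/kg ≈ 295.0 mOsm/kg
Osmolar gap = measured − calculated = 340 − 295.0 = 45.0 mOsm/kg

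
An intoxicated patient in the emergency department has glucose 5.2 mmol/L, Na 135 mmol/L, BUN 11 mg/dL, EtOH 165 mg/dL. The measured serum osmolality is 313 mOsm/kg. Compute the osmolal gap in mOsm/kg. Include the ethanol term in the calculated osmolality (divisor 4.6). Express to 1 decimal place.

Calculated osmolality = 2·Na + glucose + BUN/2.8 + ethanol/4.6
= 2·135 + 5.2 + 11/2.8 + 165/4.6
= 270 + 5.20 + 3.93 + 35.87
= 315 mOsm/kg ≈ 315.0 mOsm/kg
Osmolar gap = measured − calculated = 313 − 315.0 = -2.0 mOsm/kg

-2.0 mOsm/kg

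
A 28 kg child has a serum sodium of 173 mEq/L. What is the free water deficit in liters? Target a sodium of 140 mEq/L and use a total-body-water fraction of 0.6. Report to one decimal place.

TBW = 0.6 · 28 = 16.8 L
Free water deficit = TBW · (Na/140 − 1)
= 16.8 · (173/140 − 1)
= 16.8 · 0.2357
= 3.96 L

4.0 L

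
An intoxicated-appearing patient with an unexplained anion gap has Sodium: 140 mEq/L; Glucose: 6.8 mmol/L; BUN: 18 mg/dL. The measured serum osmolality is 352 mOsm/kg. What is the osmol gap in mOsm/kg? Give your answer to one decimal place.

58.8 mOsm/kg

Calculated osmolality = 2·Na + glucose + BUN/2.8
= 2·140 + 6.8 + 18/2.8
= 280 + 6.80 + 6.43
= 293.23 mOsm/kg ≈ 293.2 mOsm/kg
Osmolar gap = measured − calculated = 352 − 293.2 = 58.8 mOsm/kg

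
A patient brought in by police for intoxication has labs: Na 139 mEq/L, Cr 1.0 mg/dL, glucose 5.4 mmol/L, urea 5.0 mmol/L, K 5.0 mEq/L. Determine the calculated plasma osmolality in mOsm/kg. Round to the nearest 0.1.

Calculated osmolality = 2·Na + glucose + urea
= 2·139 + 5.4 + 5
= 278 + 5.40 + 5
= 288.4 mOsm/kg

288.4 mOsm/kg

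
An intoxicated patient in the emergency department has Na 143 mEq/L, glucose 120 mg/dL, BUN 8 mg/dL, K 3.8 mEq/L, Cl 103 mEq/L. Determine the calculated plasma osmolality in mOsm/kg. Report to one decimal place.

295.5 mOsm/kg

Calculated osmolality = 2·Na + glucose/18 + BUN/2.8
= 2·143 + 120/18 + 8/2.8
= 286 + 6.67 + 2.86
= 295.53 mOsm/kg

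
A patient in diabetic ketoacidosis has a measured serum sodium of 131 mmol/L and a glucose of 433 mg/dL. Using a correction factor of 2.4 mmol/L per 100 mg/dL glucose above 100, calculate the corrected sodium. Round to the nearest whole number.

Corrected Na = measured Na + 2.4 · (glucose − 100)/100
= 131 + 2.4 · (433 − 100)/100
= 131 + 8
= 139 mmol/L

139 mmol/L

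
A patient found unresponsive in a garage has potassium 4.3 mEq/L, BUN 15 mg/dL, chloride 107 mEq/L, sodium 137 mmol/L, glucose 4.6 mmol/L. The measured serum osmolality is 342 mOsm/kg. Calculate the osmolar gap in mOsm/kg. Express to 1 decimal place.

58.0 mOsm/kg

Calculated osmolality = 2·Na + glucose + BUN/2.8
= 2·137 + 4.6 + 15/2.8
= 274 + 4.60 + 5.36
= 283.96 mOsm/kg ≈ 284.0 mOsm/kg
Osmolar gap = measured − calculated = 342 − 284.0 = 58.0 mOsm/kg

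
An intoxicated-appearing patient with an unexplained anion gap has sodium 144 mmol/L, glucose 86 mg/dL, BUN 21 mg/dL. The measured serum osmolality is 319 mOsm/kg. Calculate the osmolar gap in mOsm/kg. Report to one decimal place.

18.7 mOsm/kg

Calculated osmolality = 2·Na + glucose/18 + BUN/2.8
= 2·144 + 86/18 + 21/2.8
= 288 + 4.78 + 7.50
= 300.28 mOsm/kg ≈ 300.3 mOsm/kg
Osmolar gap = measured − calculated = 319 − 300.3 = 18.7 mOsm/kg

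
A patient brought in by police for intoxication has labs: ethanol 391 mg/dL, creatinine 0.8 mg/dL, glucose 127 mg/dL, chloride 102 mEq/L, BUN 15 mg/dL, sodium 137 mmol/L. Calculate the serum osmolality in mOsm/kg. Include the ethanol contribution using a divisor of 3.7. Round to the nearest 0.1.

392.1 mOsm/kg

Calculated osmolality = 2·Na + glucose/18 + BUN/2.8 + ethanol/3.7
= 2·137 + 127/18 + 15/2.8 + 391/3.7
= 274 + 7.06 + 5.36 + 105.68
= 392.1 mOsm/kg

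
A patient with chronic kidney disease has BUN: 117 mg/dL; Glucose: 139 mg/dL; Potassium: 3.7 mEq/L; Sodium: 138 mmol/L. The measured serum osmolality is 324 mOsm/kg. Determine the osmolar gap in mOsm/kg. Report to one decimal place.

-1.5 mOsm/kg

Calculated osmolality = 2·Na + glucose/18 + BUN/2.8
= 2·138 + 139/18 + 117/2.8
= 276 + 7.72 + 41.79
= 325.51 mOsm/kg ≈ 325.5 mOsm/kg
Osmolar gap = measured − calculated = 324 − 325.5 = -1.5 mOsm/kg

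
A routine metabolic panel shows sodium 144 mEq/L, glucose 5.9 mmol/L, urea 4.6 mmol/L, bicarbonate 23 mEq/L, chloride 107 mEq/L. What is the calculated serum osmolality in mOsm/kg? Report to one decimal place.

Calculated osmolality = 2·Na + glucose + urea
= 2·144 + 5.9 + 4.6
= 288 + 5.90 + 4.60
= 298.5 mOsm/kg

298.5 mOsm/kg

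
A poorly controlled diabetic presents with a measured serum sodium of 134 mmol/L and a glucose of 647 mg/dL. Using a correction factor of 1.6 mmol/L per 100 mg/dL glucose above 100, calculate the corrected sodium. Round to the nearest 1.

143 mmol/L

Corrected Na = measured Na + 1.6 · (glucose − 100)/100
= 134 + 1.6 · (647 − 100)/100
= 134 + 8.8
= 142.8 mmol/L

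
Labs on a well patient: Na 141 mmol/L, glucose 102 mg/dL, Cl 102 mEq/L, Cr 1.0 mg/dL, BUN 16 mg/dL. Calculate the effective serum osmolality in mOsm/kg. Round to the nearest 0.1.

287.7 mOsm/kg

Effective osmolality excludes urea (freely permeant across cell membranes):
2·Na + glucose/18
= 2·141 + 102/18
= 282 + 5.67
= 287.67 mOsm/kg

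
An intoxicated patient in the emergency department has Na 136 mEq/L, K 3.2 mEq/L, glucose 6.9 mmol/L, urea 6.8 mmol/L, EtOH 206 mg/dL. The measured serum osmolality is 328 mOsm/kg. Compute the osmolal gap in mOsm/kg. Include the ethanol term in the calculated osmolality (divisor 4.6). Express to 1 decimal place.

-2.5 mOsm/kg

Calculated osmolality = 2·Na + glucose + urea + ethanol/4.6
= 2·136 + 6.9 + 6.8 + 206/4.6
= 272 + 6.90 + 6.80 + 44.78
= 330.48 mOsm/kg ≈ 330.5 mOsm/kg
Osmolar gap = measured − calculated = 328 − 330.5 = -2.5 mOsm/kg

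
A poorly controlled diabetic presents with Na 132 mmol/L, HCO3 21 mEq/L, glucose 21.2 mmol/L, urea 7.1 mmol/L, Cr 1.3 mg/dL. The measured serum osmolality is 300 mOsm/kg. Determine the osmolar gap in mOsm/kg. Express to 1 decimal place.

Calculated osmolality = 2·Na + glucose + urea
= 2·132 + 21.2 + 7.1
= 264 + 21.20 + 7.10
= 292.3 mOsm/kg ≈ 292.3 mOsm/kg
Osmolar gap = measured − calculated = 300 − 292.3 = 7.7 mOsm/kg

7.7 mOsm/kg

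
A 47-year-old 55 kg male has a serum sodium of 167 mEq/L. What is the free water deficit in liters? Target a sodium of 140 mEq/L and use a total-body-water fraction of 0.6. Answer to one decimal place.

6.4 L

TBW = 0.6 · 55 = 33 L
Free water deficit = TBW · (Na/140 − 1)
= 33 · (167/140 − 1)
= 33 · 0.1929
= 6.37 L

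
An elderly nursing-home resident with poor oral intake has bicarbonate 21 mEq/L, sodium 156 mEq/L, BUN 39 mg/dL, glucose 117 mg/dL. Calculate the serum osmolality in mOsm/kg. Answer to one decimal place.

332.4 mOsm/kg

Calculated osmolality = 2·Na + glucose/18 + BUN/2.8
= 2·156 + 117/18 + 39/2.8
= 312 + 6.50 + 13.93
= 332.43 mOsm/kg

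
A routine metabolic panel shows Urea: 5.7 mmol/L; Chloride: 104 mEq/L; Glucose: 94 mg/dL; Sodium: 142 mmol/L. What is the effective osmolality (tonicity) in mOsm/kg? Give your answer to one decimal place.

289.2 mOsm/kg

Effective osmolality excludes urea (freely permeant across cell membranes):
2·Na + glucose/18
= 2·142 + 94/18
= 284 + 5.22
= 289.22 mOsm/kg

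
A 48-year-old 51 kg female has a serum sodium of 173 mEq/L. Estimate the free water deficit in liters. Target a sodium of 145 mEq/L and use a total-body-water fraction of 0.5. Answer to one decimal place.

TBW = 0.5 · 51 = 25.5 L
Free water deficit = TBW · (Na/145 − 1)
= 25.5 · (173/145 − 1)
= 25.5 · 0.1931
= 4.92 L

4.9 L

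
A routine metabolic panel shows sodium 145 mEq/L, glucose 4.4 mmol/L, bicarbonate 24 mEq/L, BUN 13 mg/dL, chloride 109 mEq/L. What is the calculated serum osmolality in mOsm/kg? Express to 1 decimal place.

299.0 mOsm/kg

Calculated osmolality = 2·Na + glucose + BUN/2.8
= 2·145 + 4.4 + 13/2.8
= 290 + 4.40 + 4.64
= 299.04 mOsm/kg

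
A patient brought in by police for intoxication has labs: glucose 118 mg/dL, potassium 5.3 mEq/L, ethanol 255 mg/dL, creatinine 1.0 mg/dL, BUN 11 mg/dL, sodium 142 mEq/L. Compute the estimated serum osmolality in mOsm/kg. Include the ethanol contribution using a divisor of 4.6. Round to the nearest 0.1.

349.9 mOsm/kg

Calculated osmolality = 2·Na + glucose/18 + BUN/2.8 + ethanol/4.6
= 2·142 + 118/18 + 11/2.8 + 255/4.6
= 284 + 6.56 + 3.93 + 55.43
= 349.92 mOsm/kg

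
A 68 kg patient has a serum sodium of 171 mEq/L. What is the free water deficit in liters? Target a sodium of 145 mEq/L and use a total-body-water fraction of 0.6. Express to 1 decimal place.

TBW = 0.6 · 68 = 40.8 L
Free water deficit = TBW · (Na/145 − 1)
= 40.8 · (171/145 − 1)
= 40.8 · 0.1793
= 7.32 L

7.3 L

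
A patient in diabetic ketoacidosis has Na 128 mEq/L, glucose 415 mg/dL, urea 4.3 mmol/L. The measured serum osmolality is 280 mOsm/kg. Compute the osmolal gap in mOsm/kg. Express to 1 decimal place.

Calculated osmolality = 2·Na + glucose/18 + urea
= 2·128 + 415/18 + 4.3
= 256 + 23.06 + 4.30
= 283.36 mOsm/kg ≈ 283.4 mOsm/kg
Osmolar gap = measured − calculated = 280 − 283.4 = -3.4 mOsm/kg

-3.4 mOsm/kg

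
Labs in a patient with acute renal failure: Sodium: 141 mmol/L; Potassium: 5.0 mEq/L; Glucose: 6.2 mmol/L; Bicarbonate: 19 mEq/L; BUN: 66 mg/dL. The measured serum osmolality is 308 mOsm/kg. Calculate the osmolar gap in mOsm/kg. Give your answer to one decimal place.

Calculated osmolality = 2·Na + glucose + BUN/2.8
= 2·141 + 6.2 + 66/2.8
= 282 + 6.20 + 23.57
= 311.77 mOsm/kg ≈ 311.8 mOsm/kg
Osmolar gap = measured − calculated = 308 − 311.8 = -3.8 mOsm/kg

-3.8 mOsm/kg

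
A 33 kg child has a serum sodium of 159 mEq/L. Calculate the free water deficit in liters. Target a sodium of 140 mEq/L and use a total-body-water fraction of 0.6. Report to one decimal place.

2.7 L

TBW = 0.6 · 33 = 19.8 L
Free water deficit = TBW · (Na/140 − 1)
= 19.8 · (159/140 − 1)
= 19.8 · 0.1357
= 2.69 L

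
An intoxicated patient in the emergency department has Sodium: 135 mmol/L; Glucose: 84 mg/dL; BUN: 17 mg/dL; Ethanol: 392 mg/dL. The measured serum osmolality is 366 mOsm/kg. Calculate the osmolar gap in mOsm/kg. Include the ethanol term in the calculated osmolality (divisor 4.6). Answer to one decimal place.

Calculated osmolality = 2·Na + glucose/18 + BUN/2.8 + ethanol/4.6
= 2·135 + 84/18 + 17/2.8 + 392/4.6
= 270 + 4.67 + 6.07 + 85.22
= 365.96 mOsm/kg ≈ 366.0 mOsm/kg
Osmolar gap = measured − calculated = 366 − 366.0 = 0.0 mOsm/kg

0.0 mOsm/kg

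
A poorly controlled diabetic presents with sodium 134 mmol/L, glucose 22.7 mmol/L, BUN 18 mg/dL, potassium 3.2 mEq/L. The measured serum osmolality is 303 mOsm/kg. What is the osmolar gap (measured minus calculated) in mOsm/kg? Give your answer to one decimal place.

5.9 mOsm/kg

Calculated osmolality = 2·Na + glucose + BUN/2.8
= 2·134 + 22.7 + 18/2.8
= 268 + 22.70 + 6.43
= 297.13 mOsm/kg ≈ 297.1 mOsm/kg
Osmolar gap = measured − calculated = 303 − 297.1 = 5.9 mOsm/kg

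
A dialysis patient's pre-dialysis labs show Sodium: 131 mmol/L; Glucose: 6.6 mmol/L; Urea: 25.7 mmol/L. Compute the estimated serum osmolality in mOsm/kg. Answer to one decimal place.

Calculated osmolality = 2·Na + glucose + urea
= 2·131 + 6.6 + 25.7
= 262 + 6.60 + 25.70
= 294.3 mOsm/kg

294.3 mOsm/kg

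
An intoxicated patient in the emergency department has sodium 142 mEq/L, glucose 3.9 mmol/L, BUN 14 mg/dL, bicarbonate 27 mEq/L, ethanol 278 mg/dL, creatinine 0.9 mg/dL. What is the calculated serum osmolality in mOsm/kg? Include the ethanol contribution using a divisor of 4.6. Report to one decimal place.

353.3 mOsm/kg

Calculated osmolality = 2·Na + glucose + BUN/2.8 + ethanol/4.6
= 2·142 + 3.9 + 14/2.8 + 278/4.6
= 284 + 3.90 + 5 + 60.43
= 353.33 mOsm/kg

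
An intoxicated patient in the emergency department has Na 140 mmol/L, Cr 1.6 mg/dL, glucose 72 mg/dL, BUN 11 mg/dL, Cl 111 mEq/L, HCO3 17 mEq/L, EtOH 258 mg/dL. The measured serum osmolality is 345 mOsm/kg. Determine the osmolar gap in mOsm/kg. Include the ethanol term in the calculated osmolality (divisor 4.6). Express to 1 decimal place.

1.0 mOsm/kg

Calculated osmolality = 2·Na + glucose/18 + BUN/2.8 + ethanol/4.6
= 2·140 + 72/18 + 11/2.8 + 258/4.6
= 280 + 4 + 3.93 + 56.09
= 344.02 mOsm/kg ≈ 344.0 mOsm/kg
Osmolar gap = measured − calculated = 345 − 344.0 = 1.0 mOsm/kg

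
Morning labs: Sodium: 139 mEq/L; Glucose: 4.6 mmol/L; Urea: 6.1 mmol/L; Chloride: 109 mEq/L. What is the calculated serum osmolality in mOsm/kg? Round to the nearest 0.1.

Calculated osmolality = 2·Na + glucose + urea
= 2·139 + 4.6 + 6.1
= 278 + 4.60 + 6.10
= 288.7 mOsm/kg

288.7 mOsm/kg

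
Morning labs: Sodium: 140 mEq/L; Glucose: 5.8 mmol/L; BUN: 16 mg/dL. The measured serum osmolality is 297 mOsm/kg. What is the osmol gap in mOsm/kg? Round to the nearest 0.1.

5.5 mOsm/kg

Calculated osmolality = 2·Na + glucose + BUN/2.8
= 2·140 + 5.8 + 16/2.8
= 280 + 5.80 + 5.71
= 291.51 mOsm/kg ≈ 291.5 mOsm/kg
Osmolar gap = measured − calculated = 297 − 291.5 = 5.5 mOsm/kg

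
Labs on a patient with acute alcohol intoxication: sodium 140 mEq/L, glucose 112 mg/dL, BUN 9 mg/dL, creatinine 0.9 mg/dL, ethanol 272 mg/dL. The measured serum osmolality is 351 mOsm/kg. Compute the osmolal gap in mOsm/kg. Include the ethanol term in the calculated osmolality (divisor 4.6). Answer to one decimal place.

2.4 mOsm/kg

Calculated osmolality = 2·Na + glucose/18 + BUN/2.8 + ethanol/4.6
= 2·140 + 112/18 + 9/2.8 + 272/4.6
= 280 + 6.22 + 3.21 + 59.13
= 348.56 mOsm/kg ≈ 348.6 mOsm/kg
Osmolar gap = measured − calculated = 351 − 348.6 = 2.4 mOsm/kg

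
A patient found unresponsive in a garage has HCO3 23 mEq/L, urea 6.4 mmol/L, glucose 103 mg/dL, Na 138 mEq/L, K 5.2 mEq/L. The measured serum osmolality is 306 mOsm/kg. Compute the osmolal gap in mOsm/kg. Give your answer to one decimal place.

17.9 mOsm/kg

Calculated osmolality = 2·Na + glucose/18 + urea
= 2·138 + 103/18 + 6.4
= 276 + 5.72 + 6.40
= 288.12 mOsm/kg ≈ 288.1 mOsm/kg
Osmolar gap = measured − calculated = 306 − 288.1 = 17.9 mOsm/kg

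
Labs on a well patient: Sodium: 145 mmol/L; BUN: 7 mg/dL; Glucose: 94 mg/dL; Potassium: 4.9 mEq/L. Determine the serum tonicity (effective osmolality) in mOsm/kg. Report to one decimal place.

295.2 mOsm/kg

Effective osmolality excludes urea (freely permeant across cell membranes):
2·Na + glucose/18
= 2·145 + 94/18
= 290 + 5.22
= 295.22 mOsm/kg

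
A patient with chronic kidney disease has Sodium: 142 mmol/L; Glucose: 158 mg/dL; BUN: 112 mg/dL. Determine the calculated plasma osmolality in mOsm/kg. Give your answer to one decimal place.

332.8 mOsm/kg

Calculated osmolality = 2·Na + glucose/18 + BUN/2.8
= 2·142 + 158/18 + 112/2.8
= 284 + 8.78 + 40
= 332.78 mOsm/kg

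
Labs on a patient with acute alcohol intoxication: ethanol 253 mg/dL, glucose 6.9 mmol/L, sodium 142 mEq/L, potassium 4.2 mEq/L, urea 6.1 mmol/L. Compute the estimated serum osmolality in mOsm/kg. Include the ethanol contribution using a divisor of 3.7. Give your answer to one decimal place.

Calculated osmolality = 2·Na + glucose + urea + ethanol/3.7
= 2·142 + 6.9 + 6.1 + 253/3.7
= 284 + 6.90 + 6.10 + 68.38
= 365.38 mOsm/kg

365.4 mOsm/kg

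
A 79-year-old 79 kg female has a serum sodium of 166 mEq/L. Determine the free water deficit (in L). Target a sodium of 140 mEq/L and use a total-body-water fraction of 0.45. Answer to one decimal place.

TBW = 0.45 · 79 = 35.55 L
Free water deficit = TBW · (Na/140 − 1)
= 35.55 · (166/140 − 1)
= 35.55 · 0.1857
= 6.6 L

6.6 L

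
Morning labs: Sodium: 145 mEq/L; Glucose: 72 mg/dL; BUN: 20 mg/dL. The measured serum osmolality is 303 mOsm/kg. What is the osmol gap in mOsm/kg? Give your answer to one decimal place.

Calculated osmolality = 2·Na + glucose/18 + BUN/2.8
= 2·145 + 72/18 + 20/2.8
= 290 + 4 + 7.14
= 301.14 mOsm/kg ≈ 301.1 mOsm/kg
Osmolar gap = measured − calculated = 303 − 301.1 = 1.9 mOsm/kg

1.9 mOsm/kg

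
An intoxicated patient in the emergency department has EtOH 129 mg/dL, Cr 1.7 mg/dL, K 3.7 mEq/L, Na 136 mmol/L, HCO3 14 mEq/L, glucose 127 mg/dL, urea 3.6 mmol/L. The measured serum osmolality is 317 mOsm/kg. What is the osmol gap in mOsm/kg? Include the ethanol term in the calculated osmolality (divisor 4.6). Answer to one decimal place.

Calculated osmolality = 2·Na + glucose/18 + urea + ethanol/4.6
= 2·136 + 127/18 + 3.6 + 129/4.6
= 272 + 7.06 + 3.60 + 28.04
= 310.7 mOsm/kg ≈ 310.7 mOsm/kg
Osmolar gap = measured − calculated = 317 − 310.7 = 6.3 mOsm/kg

6.3 mOsm/kg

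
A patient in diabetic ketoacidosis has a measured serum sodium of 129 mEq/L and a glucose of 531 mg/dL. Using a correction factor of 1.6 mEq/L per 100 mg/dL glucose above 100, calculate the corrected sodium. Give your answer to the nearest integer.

136 mEq/L

Corrected Na = measured Na + 1.6 · (glucose − 100)/100
= 129 + 1.6 · (531 − 100)/100
= 129 + 6.9
= 135.9 mEq/L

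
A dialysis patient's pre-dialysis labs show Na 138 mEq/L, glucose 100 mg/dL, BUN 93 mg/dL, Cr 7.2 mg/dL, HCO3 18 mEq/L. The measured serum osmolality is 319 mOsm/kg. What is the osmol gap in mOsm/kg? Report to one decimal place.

Calculated osmolality = 2·Na + glucose/18 + BUN/2.8
= 2·138 + 100/18 + 93/2.8
= 276 + 5.56 + 33.21
= 314.77 mOsm/kg ≈ 314.8 mOsm/kg
Osmolar gap = measured − calculated = 319 − 314.8 = 4.2 mOsm/kg

4.2 mOsm/kg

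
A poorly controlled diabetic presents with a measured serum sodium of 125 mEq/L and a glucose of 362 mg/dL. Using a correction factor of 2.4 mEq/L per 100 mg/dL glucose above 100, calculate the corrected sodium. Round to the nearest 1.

131 mEq/L

Corrected Na = measured Na + 2.4 · (glucose − 100)/100
= 125 + 2.4 · (362 − 100)/100
= 125 + 6.3
= 131.3 mEq/L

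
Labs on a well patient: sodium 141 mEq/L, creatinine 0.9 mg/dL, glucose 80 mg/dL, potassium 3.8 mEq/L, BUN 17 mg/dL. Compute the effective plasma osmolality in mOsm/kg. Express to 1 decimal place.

286.4 mOsm/kg

Effective osmolality excludes urea (freely permeant across cell membranes):
2·Na + glucose/18
= 2·141 + 80/18
= 282 + 4.44
= 286.44 mOsm/kg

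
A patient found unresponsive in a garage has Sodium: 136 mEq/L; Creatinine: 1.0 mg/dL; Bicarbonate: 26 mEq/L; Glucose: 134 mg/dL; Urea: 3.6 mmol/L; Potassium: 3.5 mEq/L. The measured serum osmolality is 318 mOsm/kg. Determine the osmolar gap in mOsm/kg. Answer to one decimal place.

35.0 mOsm/kg

Calculated osmolality = 2·Na + glucose/18 + urea
= 2·136 + 134/18 + 3.6
= 272 + 7.44 + 3.60
= 283.04 mOsm/kg ≈ 283.0 mOsm/kg
Osmolar gap = measured − calculated = 318 − 283.0 = 35.0 mOsm/kg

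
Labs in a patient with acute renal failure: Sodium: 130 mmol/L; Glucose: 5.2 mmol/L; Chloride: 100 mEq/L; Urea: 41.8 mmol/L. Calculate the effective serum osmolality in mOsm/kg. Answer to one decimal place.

265.2 mOsm/kg

Effective osmolality excludes urea (freely permeant across cell membranes):
2·Na + glucose
= 2·130 + 5.2
= 260 + 5.2
= 265.2 mOsm/kg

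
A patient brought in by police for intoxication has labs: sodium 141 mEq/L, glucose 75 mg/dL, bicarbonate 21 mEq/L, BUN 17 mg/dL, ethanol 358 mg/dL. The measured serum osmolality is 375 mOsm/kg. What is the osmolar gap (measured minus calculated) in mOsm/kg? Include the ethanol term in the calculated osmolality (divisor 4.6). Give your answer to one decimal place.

4.9 mOsm/kg

Calculated osmolality = 2·Na + glucose/18 + BUN/2.8 + ethanol/4.6
= 2·141 + 75/18 + 17/2.8 + 358/4.6
= 282 + 4.17 + 6.07 + 77.83
= 370.07 mOsm/kg ≈ 370.1 mOsm/kg
Osmolar gap = measured − calculated = 375 − 370.1 = 4.9 mOsm/kg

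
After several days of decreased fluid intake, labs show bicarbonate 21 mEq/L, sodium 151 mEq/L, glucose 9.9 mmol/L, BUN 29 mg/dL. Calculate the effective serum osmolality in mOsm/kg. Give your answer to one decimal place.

Effective osmolality excludes urea (freely permeant across cell membranes):
2·Na + glucose
= 2·151 + 9.9
= 302 + 9.9
= 311.9 mOsm/kg

311.9 mOsm/kg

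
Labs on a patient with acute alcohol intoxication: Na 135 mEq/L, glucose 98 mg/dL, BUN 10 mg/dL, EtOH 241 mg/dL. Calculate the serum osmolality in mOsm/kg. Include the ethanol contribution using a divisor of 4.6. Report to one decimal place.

Calculated osmolality = 2·Na + glucose/18 + BUN/2.8 + ethanol/4.6
= 2·135 + 98/18 + 10/2.8 + 241/4.6
= 270 + 5.44 + 3.57 + 52.39
= 331.4 mOsm/kg

331.4 mOsm/kg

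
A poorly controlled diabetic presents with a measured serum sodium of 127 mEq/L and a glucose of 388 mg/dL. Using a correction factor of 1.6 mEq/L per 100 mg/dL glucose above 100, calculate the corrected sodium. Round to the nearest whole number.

132 mEq/L

Corrected Na = measured Na + 1.6 · (glucose − 100)/100
= 127 + 1.6 · (388 − 100)/100
= 127 + 4.6
= 131.6 mEq/L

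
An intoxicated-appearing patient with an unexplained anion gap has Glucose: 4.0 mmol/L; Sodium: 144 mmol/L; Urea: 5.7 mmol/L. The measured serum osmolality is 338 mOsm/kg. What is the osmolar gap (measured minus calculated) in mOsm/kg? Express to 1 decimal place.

40.3 mOsm/kg

Calculated osmolality = 2·Na + glucose + urea
= 2·144 + 4 + 5.7
= 288 + 4 + 5.70
= 297.7 mOsm/kg ≈ 297.7 mOsm/kg
Osmolar gap = measured − calculated = 338 − 297.7 = 40.3 mOsm/kg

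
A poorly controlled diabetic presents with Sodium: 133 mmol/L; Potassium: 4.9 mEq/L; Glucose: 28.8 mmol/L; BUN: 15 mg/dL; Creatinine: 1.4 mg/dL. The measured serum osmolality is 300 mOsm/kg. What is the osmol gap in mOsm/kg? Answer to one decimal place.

-0.2 mOsm/kg

Calculated osmolality = 2·Na + glucose + BUN/2.8
= 2·133 + 28.8 + 15/2.8
= 266 + 28.80 + 5.36
= 300.16 mOsm/kg ≈ 300.2 mOsm/kg
Osmolar gap = measured − calculated = 300 − 300.2 = -0.2 mOsm/kg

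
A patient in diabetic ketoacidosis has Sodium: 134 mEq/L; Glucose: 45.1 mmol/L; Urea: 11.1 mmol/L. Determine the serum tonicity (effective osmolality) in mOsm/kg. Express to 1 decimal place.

Effective osmolality excludes urea (freely permeant across cell membranes):
2·Na + glucose
= 2·134 + 45.1
= 268 + 45.1
= 313.1 mOsm/kg

313.1 mOsm/kg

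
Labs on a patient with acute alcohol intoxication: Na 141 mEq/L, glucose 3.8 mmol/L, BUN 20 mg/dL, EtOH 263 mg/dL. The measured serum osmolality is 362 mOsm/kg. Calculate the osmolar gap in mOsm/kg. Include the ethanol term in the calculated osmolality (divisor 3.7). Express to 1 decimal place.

Calculated osmolality = 2·Na + glucose + BUN/2.8 + ethanol/3.7
= 2·141 + 3.8 + 20/2.8 + 263/3.7
= 282 + 3.80 + 7.14 + 71.08
= 364.02 mOsm/kg ≈ 364.0 mOsm/kg
Osmolar gap = measured − calculated = 362 − 364.0 = -2.0 mOsm/kg

-2.0 mOsm/kg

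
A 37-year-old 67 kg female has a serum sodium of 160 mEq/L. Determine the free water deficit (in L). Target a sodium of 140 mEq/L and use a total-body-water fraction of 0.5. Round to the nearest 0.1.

4.8 L

TBW = 0.5 · 67 = 33.5 L
Free water deficit = TBW · (Na/140 − 1)
= 33.5 · (160/140 − 1)
= 33.5 · 0.1429
= 4.79 L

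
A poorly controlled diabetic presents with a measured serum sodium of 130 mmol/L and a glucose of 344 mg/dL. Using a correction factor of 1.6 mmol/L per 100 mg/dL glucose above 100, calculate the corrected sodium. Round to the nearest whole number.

134 mmol/L

Corrected Na = measured Na + 1.6 · (glucose − 100)/100
= 130 + 1.6 · (344 − 100)/100
= 130 + 3.9
= 133.9 mmol/L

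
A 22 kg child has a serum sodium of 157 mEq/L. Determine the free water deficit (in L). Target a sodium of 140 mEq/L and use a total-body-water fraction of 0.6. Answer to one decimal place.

TBW = 0.6 · 22 = 13.2 L
Free water deficit = TBW · (Na/140 − 1)
= 13.2 · (157/140 − 1)
= 13.2 · 0.1214
= 1.6 L

1.6 L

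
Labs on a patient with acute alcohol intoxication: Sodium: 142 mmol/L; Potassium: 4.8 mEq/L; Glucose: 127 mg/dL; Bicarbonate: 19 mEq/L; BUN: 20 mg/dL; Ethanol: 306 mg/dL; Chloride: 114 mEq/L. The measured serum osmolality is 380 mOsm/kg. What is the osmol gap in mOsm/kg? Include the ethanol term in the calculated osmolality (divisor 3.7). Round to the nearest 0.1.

-0.9 mOsm/kg

Calculated osmolality = 2·Na + glucose/18 + BUN/2.8 + ethanol/3.7
= 2·142 + 127/18 + 20/2.8 + 306/3.7
= 284 + 7.06 + 7.14 + 82.70
= 380.9 mOsm/kg ≈ 380.9 mOsm/kg
Osmolar gap = measured − calculated = 380 − 380.9 = -0.9 mOsm/kg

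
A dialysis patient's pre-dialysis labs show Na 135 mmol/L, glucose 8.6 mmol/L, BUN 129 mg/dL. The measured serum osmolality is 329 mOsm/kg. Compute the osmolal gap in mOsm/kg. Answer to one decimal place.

Calculated osmolality = 2·Na + glucose + BUN/2.8
= 2·135 + 8.6 + 129/2.8
= 270 + 8.60 + 46.07
= 324.67 mOsm/kg ≈ 324.7 mOsm/kg
Osmolar gap = measured − calculated = 329 − 324.7 = 4.3 mOsm/kg

4.3 mOsm/kg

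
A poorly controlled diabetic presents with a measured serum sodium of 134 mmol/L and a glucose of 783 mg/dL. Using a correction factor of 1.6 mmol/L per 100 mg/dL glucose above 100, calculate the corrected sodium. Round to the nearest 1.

Corrected Na = measured Na + 1.6 · (glucose − 100)/100
= 134 + 1.6 · (783 − 100)/100
= 134 + 10.9
= 144.9 mmol/L

145 mmol/L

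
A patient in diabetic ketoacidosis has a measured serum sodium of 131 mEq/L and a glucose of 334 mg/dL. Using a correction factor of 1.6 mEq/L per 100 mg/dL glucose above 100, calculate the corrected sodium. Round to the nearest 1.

Corrected Na = measured Na + 1.6 · (glucose − 100)/100
= 131 + 1.6 · (334 − 100)/100
= 131 + 3.7
= 134.7 mEq/L

135 mEq/L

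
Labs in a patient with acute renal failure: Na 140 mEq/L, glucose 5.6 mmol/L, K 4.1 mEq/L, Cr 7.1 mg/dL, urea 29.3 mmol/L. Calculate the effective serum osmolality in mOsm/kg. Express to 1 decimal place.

Effective osmolality excludes urea (freely permeant across cell membranes):
2·Na + glucose
= 2·140 + 5.6
= 280 + 5.6
= 285.6 mOsm/kg

285.6 mOsm/kg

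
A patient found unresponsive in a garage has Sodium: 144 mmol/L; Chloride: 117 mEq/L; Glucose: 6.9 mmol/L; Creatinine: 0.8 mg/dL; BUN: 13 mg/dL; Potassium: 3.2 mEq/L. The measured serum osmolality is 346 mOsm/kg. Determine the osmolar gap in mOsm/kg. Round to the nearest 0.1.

46.5 mOsm/kg

Calculated osmolality = 2·Na + glucose + BUN/2.8
= 2·144 + 6.9 + 13/2.8
= 288 + 6.90 + 4.64
= 299.54 mOsm/kg ≈ 299.5 mOsm/kg
Osmolar gap = measured − calculated = 346 − 299.5 = 46.5 mOsm/kg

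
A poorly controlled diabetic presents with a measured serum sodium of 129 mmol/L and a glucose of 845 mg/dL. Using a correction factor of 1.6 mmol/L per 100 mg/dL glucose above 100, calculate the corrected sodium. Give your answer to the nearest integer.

Corrected Na = measured Na + 1.6 · (glucose − 100)/100
= 129 + 1.6 · (845 − 100)/100
= 129 + 11.9
= 140.9 mmol/L

141 mmol/L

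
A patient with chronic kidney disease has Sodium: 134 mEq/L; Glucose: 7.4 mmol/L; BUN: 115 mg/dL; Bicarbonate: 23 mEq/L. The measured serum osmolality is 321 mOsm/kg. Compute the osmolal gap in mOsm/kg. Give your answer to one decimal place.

4.5 mOsm/kg

Calculated osmolality = 2·Na + glucose + BUN/2.8
= 2·134 + 7.4 + 115/2.8
= 268 + 7.40 + 41.07
= 316.47 mOsm/kg ≈ 316.5 mOsm/kg
Osmolar gap = measured − calculated = 321 − 316.5 = 4.5 mOsm/kg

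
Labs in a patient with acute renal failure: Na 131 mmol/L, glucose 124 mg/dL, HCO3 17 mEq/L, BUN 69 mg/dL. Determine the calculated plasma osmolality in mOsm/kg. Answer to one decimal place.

293.5 mOsm/kg

Calculated osmolality = 2·Na + glucose/18 + BUN/2.8
= 2·131 + 124/18 + 69/2.8
= 262 + 6.89 + 24.64
= 293.53 mOsm/kg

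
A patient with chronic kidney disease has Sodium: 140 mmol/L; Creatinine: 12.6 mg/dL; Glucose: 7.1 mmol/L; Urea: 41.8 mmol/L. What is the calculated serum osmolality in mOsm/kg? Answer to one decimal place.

328.9 mOsm/kg

Calculated osmolality = 2·Na + glucose + urea
= 2·140 + 7.1 + 41.8
= 280 + 7.10 + 41.80
= 328.9 mOsm/kg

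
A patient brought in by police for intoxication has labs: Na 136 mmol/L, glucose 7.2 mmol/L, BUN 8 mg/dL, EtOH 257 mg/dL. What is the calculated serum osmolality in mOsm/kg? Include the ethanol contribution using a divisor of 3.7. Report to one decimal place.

351.5 mOsm/kg

Calculated osmolality = 2·Na + glucose + BUN/2.8 + ethanol/3.7
= 2·136 + 7.2 + 8/2.8 + 257/3.7
= 272 + 7.20 + 2.86 + 69.46
= 351.52 mOsm/kg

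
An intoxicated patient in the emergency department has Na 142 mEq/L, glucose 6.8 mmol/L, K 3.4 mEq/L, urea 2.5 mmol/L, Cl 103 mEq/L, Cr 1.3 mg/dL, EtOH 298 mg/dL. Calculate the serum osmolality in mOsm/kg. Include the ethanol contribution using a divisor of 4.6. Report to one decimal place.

Calculated osmolality = 2·Na + glucose + urea + ethanol/4.6
= 2·142 + 6.8 + 2.5 + 298/4.6
= 284 + 6.80 + 2.50 + 64.78
= 358.08 mOsm/kg

358.1 mOsm/kg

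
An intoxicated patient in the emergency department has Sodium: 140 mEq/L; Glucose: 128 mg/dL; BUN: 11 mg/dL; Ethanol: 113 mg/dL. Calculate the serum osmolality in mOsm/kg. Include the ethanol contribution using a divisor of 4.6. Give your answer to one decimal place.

315.6 mOsm/kg

Calculated osmolality = 2·Na + glucose/18 + BUN/2.8 + ethanol/4.6
= 2·140 + 128/18 + 11/2.8 + 113/4.6
= 280 + 7.11 + 3.93 + 24.57
= 315.61 mOsm/kg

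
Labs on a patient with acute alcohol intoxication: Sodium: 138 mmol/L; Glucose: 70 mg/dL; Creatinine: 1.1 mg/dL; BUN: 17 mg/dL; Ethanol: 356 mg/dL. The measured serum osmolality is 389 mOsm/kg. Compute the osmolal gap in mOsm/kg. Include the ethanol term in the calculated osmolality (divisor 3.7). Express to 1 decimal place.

6.8 mOsm/kg

Calculated osmolality = 2·Na + glucose/18 + BUN/2.8 + ethanol/3.7
= 2·138 + 70/18 + 17/2.8 + 356/3.7
= 276 + 3.89 + 6.07 + 96.22
= 382.18 mOsm/kg ≈ 382.2 mOsm/kg
Osmolar gap = measured − calculated = 389 − 382.2 = 6.8 mOsm/kg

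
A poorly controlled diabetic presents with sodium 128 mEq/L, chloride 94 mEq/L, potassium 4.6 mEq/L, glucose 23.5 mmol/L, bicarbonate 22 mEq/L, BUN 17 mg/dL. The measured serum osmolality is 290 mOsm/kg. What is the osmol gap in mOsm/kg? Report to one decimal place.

Calculated osmolality = 2·Na + glucose + BUN/2.8
= 2·128 + 23.5 + 17/2.8
= 256 + 23.50 + 6.07
= 285.57 mOsm/kg ≈ 285.6 mOsm/kg
Osmolar gap = measured − calculated = 290 − 285.6 = 4.4 mOsm/kg

4.4 mOsm/kg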